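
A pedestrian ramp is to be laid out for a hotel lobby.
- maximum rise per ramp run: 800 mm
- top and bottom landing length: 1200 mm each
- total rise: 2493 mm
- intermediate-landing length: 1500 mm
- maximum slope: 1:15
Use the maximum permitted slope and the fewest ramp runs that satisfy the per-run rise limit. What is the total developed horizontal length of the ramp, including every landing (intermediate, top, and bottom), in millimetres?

2493 / 800 = 3.12, so 4 ramp runs are needed. That means 3 intermediate landings.
Ramp run (horizontal) at 1:15: 2493 × 15 = 37395 mm.
3 intermediate landings contribute 3 × 1500 = 4500 mm.
Top and bottom landings: 2 × 1200 = 2400 mm.
Total = 37395 + 4500 + 2400 = 44295 mm.

44295 mm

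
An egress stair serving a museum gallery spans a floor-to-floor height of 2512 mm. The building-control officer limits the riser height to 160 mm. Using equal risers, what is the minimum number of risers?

At most 160 each: 2512/160 = 15.70, giving 16 risers.

16 risers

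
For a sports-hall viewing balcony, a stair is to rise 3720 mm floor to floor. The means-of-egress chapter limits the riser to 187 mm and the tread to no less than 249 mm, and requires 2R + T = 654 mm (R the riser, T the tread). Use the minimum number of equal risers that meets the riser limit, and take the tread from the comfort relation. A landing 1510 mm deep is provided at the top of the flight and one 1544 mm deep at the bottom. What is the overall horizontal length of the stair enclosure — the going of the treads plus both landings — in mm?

3720 / 187 = 19.89, so 20 risers are needed.
R = 3720 ÷ 20 = 186 mm.
Tread T = 654 − 2 × 186 = 282 mm (≥ 249 mm).
20 risers give 19 treads; going = 19 × 282 = 5358 mm.
Add landings: 5358 + 1510 + 1544 = 8412 mm.

8412 mm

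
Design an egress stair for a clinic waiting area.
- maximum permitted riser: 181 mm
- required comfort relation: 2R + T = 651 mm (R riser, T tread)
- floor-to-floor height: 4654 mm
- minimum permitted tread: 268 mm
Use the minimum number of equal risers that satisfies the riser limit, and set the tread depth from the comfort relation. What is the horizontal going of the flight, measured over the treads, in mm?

4654 / 181 = 25.71, so 26 risers are needed.
Riser R = 4654 / 26 = 179 mm, within the 181 mm limit.
Tread T = 651 − 2 × 179 = 293 mm (≥ 268 mm).
Going = (26 − 1) × 293 = 7325 mm.

7325 mm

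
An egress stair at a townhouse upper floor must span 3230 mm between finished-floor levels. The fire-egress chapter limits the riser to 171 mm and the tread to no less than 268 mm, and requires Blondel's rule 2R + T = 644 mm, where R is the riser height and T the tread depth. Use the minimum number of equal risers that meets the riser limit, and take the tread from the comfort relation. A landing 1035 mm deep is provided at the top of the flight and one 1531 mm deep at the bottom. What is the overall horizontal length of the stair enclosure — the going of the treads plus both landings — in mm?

3230 / 171 = 18.89, so 19 risers are needed.
Each riser is 3230/19 = 170 mm (≤ 171 mm).
From 2R + T = 644: T = 644 − 340 = 304 mm.
Treads = 19 − 1 = 18; going = 18 × 304 = 5472 mm.
Enclosure = 5472 + 1035 + 1531 = 8038 mm.

8038 mm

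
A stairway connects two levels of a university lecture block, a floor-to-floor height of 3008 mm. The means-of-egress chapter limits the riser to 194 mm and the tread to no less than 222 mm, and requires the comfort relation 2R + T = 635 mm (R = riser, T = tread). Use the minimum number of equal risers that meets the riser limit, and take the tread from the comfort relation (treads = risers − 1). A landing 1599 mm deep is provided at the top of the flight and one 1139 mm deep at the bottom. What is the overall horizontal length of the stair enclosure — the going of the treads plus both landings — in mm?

6623 mm

At most 194 each: 3008/194 = 15.51, giving 16 risers.
R = 3008 ÷ 16 = 188 mm.
T = 635 − 2·188 = 259 mm, which satisfies the 222 mm minimum.
Treads = 16 − 1 = 15; going = 15 × 259 = 3885 mm.
Enclosure = 3885 + 1599 + 1139 = 6623 mm.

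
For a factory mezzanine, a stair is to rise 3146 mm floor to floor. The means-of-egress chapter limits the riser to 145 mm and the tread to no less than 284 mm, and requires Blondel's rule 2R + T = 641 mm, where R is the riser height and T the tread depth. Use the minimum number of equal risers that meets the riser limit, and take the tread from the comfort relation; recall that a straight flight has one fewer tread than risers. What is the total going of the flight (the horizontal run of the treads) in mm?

7455 mm

At most 145 each: 3146/145 = 21.70, giving 22 risers.
Riser R = 3146 / 22 = 143 mm, within the 145 mm limit.
T = 641 − 2·143 = 355 mm, which satisfies the 284 mm minimum.
Going = (22 − 1) × 355 = 7455 mm.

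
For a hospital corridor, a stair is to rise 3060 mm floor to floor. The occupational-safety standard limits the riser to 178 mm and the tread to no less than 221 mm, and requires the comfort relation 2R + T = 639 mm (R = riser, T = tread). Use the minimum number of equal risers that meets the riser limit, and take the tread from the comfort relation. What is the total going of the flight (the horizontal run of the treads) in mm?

⌈3060/178⌉ = 18 risers.
Riser R = 3060 / 18 = 170 mm, within the 178 mm limit.
From 2R + T = 639: T = 639 − 340 = 299 mm.
Treads = 18 − 1 = 17; going = 17 × 299 = 5083 mm.

5083 mm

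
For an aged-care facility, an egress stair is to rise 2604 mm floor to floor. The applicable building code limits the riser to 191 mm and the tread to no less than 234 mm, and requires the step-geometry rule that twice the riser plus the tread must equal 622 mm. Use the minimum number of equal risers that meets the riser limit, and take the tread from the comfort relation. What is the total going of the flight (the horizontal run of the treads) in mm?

3250 mm

⌈2604/191⌉ = 14 risers.
Riser R = 2604 / 14 = 186 mm, within the 191 mm limit.
T = 622 − 2·186 = 250 mm, which satisfies the 234 mm minimum.
14 risers give 13 treads; going = 13 × 250 = 3250 mm.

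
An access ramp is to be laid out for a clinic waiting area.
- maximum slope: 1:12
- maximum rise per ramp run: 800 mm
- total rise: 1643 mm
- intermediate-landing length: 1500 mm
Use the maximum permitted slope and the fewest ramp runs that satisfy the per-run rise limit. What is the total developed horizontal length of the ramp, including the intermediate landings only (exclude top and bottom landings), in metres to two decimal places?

22.72 m

1643 / 800 = 2.054 → round up to 3 ramp runs. That means 2 intermediate landings.
Horizontal run for 1643 mm of rise at 1:12 is 1643 × 12 = 19716 mm.
2 intermediate landings contribute 2 × 1500 = 3000 mm.
Developed length = 19716 + 3000 = 22716 mm.
= 22.72 m.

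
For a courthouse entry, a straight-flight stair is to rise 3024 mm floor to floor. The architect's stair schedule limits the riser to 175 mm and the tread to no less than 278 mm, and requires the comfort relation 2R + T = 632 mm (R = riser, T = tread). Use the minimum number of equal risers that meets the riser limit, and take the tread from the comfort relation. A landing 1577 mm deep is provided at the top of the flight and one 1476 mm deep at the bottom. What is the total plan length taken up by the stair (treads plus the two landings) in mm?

8085 mm

3024 / 175 = 17.280 → round up to 18 risers.
R = 3024 ÷ 18 = 168 mm.
From 2R + T = 632: T = 632 − 336 = 296 mm.
18 risers give 17 treads; going = 17 × 296 = 5032 mm.
Add landings: 5032 + 1577 + 1476 = 8085 mm.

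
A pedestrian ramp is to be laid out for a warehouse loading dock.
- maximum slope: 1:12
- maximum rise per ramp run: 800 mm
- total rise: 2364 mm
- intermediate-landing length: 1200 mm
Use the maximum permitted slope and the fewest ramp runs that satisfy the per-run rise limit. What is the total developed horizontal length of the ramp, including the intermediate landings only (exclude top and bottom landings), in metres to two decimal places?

⌈2364/800⌉ = 3 ramp runs. That means 2 intermediate landings.
Ramp run (horizontal) at 1:12: 2364 × 12 = 28368 mm.
2 intermediate landings contribute 2 × 1200 = 2400 mm.
Total developed length = 28368 + 2400 = 30768 mm.
= 30.77 m.

30.77 m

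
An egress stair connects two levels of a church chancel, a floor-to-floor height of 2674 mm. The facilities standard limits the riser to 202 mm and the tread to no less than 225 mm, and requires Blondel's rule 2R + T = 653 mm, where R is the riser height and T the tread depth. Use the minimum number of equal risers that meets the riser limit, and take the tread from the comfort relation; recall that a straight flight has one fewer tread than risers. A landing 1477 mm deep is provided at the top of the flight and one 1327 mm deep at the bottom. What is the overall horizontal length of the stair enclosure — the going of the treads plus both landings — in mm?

2674 / 202 = 13.24, so 14 risers are needed.
R = 2674 ÷ 14 = 191 mm.
Tread T = 653 − 2 × 191 = 271 mm (≥ 225 mm).
Treads = 14 − 1 = 13; going = 13 × 271 = 3523 mm.
Add landings: 3523 + 1477 + 1327 = 6327 mm.

6327 mm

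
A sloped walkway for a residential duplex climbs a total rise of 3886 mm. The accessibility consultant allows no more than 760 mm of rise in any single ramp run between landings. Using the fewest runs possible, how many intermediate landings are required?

3886 / 760 = 5.11, so 6 ramp runs are needed.
6 runs are separated by 5 intermediate landings.

5 intermediate landings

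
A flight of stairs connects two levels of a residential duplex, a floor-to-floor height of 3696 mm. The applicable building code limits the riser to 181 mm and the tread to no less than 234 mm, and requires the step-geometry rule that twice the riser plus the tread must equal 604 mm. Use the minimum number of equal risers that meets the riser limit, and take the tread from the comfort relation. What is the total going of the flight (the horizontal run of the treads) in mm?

3696 / 181 = 20.42, so 21 risers are needed.
Riser R = 3696 / 21 = 176 mm, within the 181 mm limit.
T = 604 − 2·176 = 252 mm, which satisfies the 234 mm minimum.
Treads = 21 − 1 = 20; going = 20 × 252 = 5040 mm.

5040 mm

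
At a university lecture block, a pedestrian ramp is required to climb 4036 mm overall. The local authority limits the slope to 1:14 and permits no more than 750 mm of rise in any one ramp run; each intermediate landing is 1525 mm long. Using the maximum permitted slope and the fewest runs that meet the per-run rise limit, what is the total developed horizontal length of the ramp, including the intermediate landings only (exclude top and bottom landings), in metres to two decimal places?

4036 / 750 = 5.38, so 6 ramp runs are needed. That means 5 intermediate landings.
Horizontal run for 4036 mm of rise at 1:14 is 4036 × 14 = 56504 mm.
5 intermediate landings contribute 5 × 1525 = 7625 mm.
Total developed length = 56504 + 7625 = 64129 mm.
= 64.13 m.

64.13 m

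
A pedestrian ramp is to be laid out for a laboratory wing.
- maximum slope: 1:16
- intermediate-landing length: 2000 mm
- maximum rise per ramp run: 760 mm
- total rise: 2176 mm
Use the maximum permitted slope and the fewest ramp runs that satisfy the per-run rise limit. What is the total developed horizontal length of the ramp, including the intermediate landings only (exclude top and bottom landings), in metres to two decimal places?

2176 / 760 = 2.86, so 3 ramp runs are needed. That means 2 intermediate landings.
Ramp run (horizontal) at 1:16: 2176 × 16 = 34816 mm.
2 intermediate landings contribute 2 × 2000 = 4000 mm.
Developed length = 34816 + 4000 = 38816 mm.
= 38.82 m.

38.82 m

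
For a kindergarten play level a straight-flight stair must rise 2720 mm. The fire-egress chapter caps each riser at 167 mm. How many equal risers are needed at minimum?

17 risers

⌈2720/167⌉ = 17 risers.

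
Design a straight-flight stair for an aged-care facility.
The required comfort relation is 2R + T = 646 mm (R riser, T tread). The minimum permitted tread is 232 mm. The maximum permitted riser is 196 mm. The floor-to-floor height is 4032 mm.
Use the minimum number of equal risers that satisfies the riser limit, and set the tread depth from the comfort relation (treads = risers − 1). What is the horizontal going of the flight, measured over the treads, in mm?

At most 196 each: 4032/196 = 20.57, giving 21 risers.
Each riser is 4032/21 = 192 mm (≤ 196 mm).
T = 646 − 2·192 = 262 mm, which satisfies the 232 mm minimum.
Going = (21 − 1) × 262 = 5240 mm.

5240 mm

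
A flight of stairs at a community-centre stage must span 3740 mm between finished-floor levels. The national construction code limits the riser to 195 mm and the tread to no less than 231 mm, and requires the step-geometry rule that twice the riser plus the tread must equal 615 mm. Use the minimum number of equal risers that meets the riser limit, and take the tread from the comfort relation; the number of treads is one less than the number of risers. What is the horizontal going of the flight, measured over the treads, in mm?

⌈3740/195⌉ = 20 risers.
R = 3740 ÷ 20 = 187 mm.
From 2R + T = 615: T = 615 − 374 = 241 mm.
Treads = 20 − 1 = 19; going = 19 × 241 = 4579 mm.

4579 mm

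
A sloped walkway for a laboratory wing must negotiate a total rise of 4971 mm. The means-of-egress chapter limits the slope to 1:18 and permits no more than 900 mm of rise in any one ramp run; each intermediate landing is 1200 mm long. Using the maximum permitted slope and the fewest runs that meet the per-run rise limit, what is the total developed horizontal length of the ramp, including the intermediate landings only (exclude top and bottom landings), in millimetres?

4971 / 900 = 5.523 → round up to 6 ramp runs. That means 5 intermediate landings.
Horizontal run for 4971 mm of rise at 1:18 is 4971 × 18 = 89478 mm.
5 intermediate landings contribute 5 × 1200 = 6000 mm.
Developed length = 89478 + 6000 = 95478 mm.

95478 mm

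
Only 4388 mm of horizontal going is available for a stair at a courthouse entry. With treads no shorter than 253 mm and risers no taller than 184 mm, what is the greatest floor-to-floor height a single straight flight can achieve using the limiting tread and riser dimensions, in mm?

3312 mm

4388 / 253 = 17.34, so 17 treads fit.
Risers = treads + 1 = 18.
Maximum height = 18 × 184 = 3312 mm.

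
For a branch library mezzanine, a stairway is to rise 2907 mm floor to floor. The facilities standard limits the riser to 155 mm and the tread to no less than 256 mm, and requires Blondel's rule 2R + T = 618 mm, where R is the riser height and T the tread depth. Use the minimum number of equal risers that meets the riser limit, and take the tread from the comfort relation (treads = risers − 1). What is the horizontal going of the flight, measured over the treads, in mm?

5616 mm

At most 155 each: 2907/155 = 18.75, giving 19 risers.
Riser R = 2907 / 19 = 153 mm, within the 155 mm limit.
Tread T = 618 − 2 × 153 = 312 mm (≥ 256 mm).
19 risers give 18 treads; going = 18 × 312 = 5616 mm.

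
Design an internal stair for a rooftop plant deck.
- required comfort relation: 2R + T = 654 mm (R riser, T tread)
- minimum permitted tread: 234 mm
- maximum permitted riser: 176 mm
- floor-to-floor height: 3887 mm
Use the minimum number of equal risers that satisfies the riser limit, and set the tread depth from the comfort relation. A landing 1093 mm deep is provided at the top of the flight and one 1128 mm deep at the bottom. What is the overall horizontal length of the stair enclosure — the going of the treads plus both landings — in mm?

9173 mm

3887 / 176 = 22.085 → round up to 23 risers.
R = 3887 ÷ 23 = 169 mm.
Tread T = 654 − 2 × 169 = 316 mm (≥ 234 mm).
Going = (23 − 1) × 316 = 6952 mm.
Add landings: 6952 + 1093 + 1128 = 9173 mm.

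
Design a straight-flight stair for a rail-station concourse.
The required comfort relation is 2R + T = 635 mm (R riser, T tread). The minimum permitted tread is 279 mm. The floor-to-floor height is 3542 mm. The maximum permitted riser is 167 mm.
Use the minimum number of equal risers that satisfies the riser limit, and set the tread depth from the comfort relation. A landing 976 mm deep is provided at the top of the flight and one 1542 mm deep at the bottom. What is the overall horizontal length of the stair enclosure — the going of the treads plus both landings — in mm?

⌈3542/167⌉ = 22 risers.
R = 3542 ÷ 22 = 161 mm.
T = 635 − 2·161 = 313 mm, which satisfies the 279 mm minimum.
22 risers give 21 treads; going = 21 × 313 = 6573 mm.
Add landings: 6573 + 976 + 1542 = 9091 mm.

9091 mm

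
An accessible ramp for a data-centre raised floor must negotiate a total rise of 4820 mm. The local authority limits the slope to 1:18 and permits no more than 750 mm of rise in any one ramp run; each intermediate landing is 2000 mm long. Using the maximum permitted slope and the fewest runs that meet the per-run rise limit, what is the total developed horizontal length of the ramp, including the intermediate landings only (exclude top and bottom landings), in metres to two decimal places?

⌈4820/750⌉ = 7 ramp runs. That means 6 intermediate landings.
Horizontal run for 4820 mm of rise at 1:18 is 4820 × 18 = 86760 mm.
Intermediate landings: 6 × 2000 = 12000 mm.
Developed length = 86760 + 12000 = 98760 mm.
= 98.76 m.

98.76 m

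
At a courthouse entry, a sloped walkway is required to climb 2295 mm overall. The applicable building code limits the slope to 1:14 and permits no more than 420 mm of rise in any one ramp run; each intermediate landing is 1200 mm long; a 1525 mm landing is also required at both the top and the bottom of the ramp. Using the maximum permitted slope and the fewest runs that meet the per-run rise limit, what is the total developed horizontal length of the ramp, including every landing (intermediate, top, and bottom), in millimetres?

41180 mm

2295 / 420 = 5.464 → round up to 6 ramp runs. That means 5 intermediate landings.
Ramp run (horizontal) at 1:14: 2295 × 14 = 32130 mm.
Intermediate landings: 5 × 1200 = 6000 mm.
Top and bottom landings: 2 × 1525 = 3050 mm.
Total = 32130 + 6000 + 3050 = 41180 mm.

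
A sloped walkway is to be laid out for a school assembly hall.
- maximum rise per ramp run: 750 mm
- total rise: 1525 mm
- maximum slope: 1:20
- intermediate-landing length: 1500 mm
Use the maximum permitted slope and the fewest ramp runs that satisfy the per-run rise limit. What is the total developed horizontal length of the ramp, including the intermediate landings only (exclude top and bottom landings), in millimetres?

33500 mm

⌈1525/750⌉ = 3 ramp runs. That means 2 intermediate landings.
Ramp run (horizontal) at 1:20: 1525 × 20 = 30500 mm.
2 intermediate landings contribute 2 × 1500 = 3000 mm.
Developed length = 30500 + 3000 = 33500 mm.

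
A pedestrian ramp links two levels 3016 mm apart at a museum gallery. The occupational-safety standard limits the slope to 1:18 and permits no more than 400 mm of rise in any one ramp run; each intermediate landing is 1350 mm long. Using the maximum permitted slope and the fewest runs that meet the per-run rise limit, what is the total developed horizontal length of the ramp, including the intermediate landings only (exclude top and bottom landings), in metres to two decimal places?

3016 / 400 = 7.540 → round up to 8 ramp runs. That means 7 intermediate landings.
Horizontal run for 3016 mm of rise at 1:18 is 3016 × 18 = 54288 mm.
7 intermediate landings contribute 7 × 1350 = 9450 mm.
Developed length = 54288 + 9450 = 63738 mm.
= 63.74 m.

63.74 m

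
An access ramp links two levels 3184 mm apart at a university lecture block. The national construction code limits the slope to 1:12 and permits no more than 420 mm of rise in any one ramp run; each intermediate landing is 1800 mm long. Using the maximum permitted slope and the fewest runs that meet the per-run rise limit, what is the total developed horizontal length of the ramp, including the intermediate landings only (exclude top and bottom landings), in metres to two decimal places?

50.81 m

3184 / 420 = 7.581 → round up to 8 ramp runs. That means 7 intermediate landings.
Horizontal run for 3184 mm of rise at 1:12 is 3184 × 12 = 38208 mm.
Intermediate landings: 7 × 1800 = 12600 mm.
Developed length = 38208 + 12600 = 50808 mm.
= 50.81 m.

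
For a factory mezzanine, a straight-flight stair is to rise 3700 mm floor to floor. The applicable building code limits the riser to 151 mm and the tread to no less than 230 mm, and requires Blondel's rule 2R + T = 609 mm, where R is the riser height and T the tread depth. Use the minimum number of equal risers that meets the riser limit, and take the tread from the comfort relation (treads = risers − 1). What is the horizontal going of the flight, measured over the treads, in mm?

3700 / 151 = 24.503 → round up to 25 risers.
R = 3700 ÷ 25 = 148 mm.
T = 609 − 2·148 = 313 mm, which satisfies the 230 mm minimum.
Treads = 25 − 1 = 24; going = 24 × 313 = 7512 mm.

7512 mm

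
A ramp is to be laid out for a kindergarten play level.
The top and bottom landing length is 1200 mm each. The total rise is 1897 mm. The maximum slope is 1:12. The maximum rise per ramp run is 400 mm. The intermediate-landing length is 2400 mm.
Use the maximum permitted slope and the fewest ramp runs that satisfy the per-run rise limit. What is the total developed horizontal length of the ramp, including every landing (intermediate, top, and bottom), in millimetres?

1897 / 400 = 4.74, so 5 ramp runs are needed. That means 4 intermediate landings.
Ramp run (horizontal) at 1:12: 1897 × 12 = 22764 mm.
Intermediate landings: 4 × 2400 = 9600 mm.
Top and bottom landings: 2 × 1200 = 2400 mm.
Total = 22764 + 9600 + 2400 = 34764 mm.

34764 mm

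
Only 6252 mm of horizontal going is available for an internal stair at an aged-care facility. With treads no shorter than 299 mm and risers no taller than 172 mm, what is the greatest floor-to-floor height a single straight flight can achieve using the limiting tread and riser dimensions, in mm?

3612 mm

Treads that fit: ⌊6252 / 299⌋ = 20.
Risers = treads + 1 = 21.
Maximum height = 21 × 172 = 3612 mm.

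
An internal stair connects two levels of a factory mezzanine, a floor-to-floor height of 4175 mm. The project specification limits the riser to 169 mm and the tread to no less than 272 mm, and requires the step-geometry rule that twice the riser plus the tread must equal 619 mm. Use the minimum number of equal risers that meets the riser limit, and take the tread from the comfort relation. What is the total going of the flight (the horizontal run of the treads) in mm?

6840 mm

4175 / 169 = 24.70, so 25 risers are needed.
Each riser is 4175/25 = 167 mm (≤ 169 mm).
Tread T = 619 − 2 × 167 = 285 mm (≥ 272 mm).
25 risers give 24 treads; going = 24 × 285 = 6840 mm.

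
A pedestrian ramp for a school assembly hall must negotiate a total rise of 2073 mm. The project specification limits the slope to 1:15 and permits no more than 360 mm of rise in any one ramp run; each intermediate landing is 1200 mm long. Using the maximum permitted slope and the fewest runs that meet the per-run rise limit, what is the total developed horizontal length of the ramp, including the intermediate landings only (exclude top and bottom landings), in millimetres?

2073 / 360 = 5.76, so 6 ramp runs are needed. That means 5 intermediate landings.
Ramp run (horizontal) at 1:15: 2073 × 15 = 31095 mm.
5 intermediate landings contribute 5 × 1200 = 6000 mm.
Total developed length = 31095 + 6000 = 37095 mm.

37095 mm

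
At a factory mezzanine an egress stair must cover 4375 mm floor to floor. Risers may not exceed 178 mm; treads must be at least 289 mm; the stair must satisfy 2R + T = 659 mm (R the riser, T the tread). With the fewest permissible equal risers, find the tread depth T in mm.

4375 / 178 = 24.579 → round up to 25 risers.
Each riser is 4375/25 = 175 mm (≤ 178 mm).
Tread T = 659 − 2 × 175 = 309 mm (≥ 289 mm).

309 mm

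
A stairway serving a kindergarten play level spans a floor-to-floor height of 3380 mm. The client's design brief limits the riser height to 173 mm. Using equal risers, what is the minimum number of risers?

20 risers

3380 / 173 = 19.538 → round up to 20 risers.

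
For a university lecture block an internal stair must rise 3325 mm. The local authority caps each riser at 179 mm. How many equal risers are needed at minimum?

At most 179 each: 3325/179 = 18.58, giving 19 risers.

19 risers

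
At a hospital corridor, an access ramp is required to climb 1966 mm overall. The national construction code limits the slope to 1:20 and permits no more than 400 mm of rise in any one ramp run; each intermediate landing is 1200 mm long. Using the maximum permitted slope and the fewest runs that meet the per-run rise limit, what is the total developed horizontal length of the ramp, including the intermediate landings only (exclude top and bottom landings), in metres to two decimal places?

44.12 m

At most 400 each: 1966/400 = 4.92, giving 5 ramp runs. That means 4 intermediate landings.
Ramp run (horizontal) at 1:20: 1966 × 20 = 39320 mm.
Intermediate landings: 4 × 1200 = 4800 mm.
Developed length = 39320 + 4800 = 44120 mm.
= 44.12 m.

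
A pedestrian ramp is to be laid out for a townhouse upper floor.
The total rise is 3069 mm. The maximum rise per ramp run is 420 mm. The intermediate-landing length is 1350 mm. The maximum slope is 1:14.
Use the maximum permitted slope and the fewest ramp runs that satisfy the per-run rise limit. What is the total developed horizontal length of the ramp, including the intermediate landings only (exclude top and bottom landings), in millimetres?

At most 420 each: 3069/420 = 7.31, giving 8 ramp runs. That means 7 intermediate landings.
Ramp run (horizontal) at 1:14: 3069 × 14 = 42966 mm.
Intermediate landings: 7 × 1350 = 9450 mm.
Total developed length = 42966 + 9450 = 52416 mm.

52416 mm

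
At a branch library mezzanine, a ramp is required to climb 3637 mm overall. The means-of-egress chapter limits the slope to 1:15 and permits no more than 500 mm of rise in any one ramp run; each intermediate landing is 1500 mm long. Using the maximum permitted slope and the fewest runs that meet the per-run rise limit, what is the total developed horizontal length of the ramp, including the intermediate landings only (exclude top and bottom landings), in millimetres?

65055 mm

⌈3637/500⌉ = 8 ramp runs. That means 7 intermediate landings.
Ramp run (horizontal) at 1:15: 3637 × 15 = 54555 mm.
Intermediate landings: 7 × 1500 = 10500 mm.
Total developed length = 54555 + 10500 = 65055 mm.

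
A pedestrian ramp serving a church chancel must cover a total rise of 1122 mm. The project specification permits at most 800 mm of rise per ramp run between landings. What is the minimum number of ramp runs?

⌈1122/800⌉ = 2 ramp runs.

2 runs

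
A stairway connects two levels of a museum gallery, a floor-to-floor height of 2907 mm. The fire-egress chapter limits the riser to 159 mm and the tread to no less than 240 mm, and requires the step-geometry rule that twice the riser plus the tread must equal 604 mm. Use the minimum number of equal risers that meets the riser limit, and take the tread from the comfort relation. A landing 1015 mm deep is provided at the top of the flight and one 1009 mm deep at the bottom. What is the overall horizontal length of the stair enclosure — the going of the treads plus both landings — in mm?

2907 / 159 = 18.283 → round up to 19 risers.
Riser R = 2907 / 19 = 153 mm, within the 159 mm limit.
T = 604 − 2·153 = 298 mm, which satisfies the 240 mm minimum.
Going = (19 − 1) × 298 = 5364 mm.
Enclosure = 5364 + 1015 + 1009 = 7388 mm.

7388 mm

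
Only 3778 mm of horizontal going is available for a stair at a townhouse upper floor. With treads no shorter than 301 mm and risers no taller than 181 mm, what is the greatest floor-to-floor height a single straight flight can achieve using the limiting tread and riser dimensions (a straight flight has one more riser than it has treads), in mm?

3778 / 301 = 12.55, so 12 treads fit.
Risers = treads + 1 = 13.
Maximum height = 13 × 181 = 2353 mm.

2353 mm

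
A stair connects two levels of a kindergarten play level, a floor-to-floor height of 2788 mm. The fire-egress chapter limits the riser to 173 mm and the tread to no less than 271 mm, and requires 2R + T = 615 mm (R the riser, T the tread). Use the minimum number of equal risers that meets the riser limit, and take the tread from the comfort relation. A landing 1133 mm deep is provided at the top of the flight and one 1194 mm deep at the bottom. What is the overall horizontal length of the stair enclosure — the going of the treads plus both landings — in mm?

⌈2788/173⌉ = 17 risers.
R = 2788 ÷ 17 = 164 mm.
T = 615 − 2·164 = 287 mm, which satisfies the 271 mm minimum.
Treads = 17 − 1 = 16; going = 16 × 287 = 4592 mm.
Enclosure = 4592 + 1133 + 1194 = 6919 mm.

6919 mm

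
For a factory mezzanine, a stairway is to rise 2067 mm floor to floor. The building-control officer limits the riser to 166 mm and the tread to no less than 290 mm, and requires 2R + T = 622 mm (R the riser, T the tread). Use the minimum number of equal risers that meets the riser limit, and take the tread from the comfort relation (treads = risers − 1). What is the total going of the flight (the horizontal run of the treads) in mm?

3648 mm

2067 / 166 = 12.45, so 13 risers are needed.
Each riser is 2067/13 = 159 mm (≤ 166 mm).
From 2R + T = 622: T = 622 − 318 = 304 mm.
Treads = 13 − 1 = 12; going = 12 × 304 = 3648 mm.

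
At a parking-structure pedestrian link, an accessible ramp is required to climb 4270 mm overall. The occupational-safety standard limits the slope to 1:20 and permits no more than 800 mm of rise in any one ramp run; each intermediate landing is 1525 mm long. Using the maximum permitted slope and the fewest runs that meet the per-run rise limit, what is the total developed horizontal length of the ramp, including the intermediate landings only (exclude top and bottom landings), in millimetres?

93025 mm

At most 800 each: 4270/800 = 5.34, giving 6 ramp runs. That means 5 intermediate landings.
Horizontal run for 4270 mm of rise at 1:20 is 4270 × 20 = 85400 mm.
Intermediate landings: 5 × 1525 = 7625 mm.
Total developed length = 85400 + 7625 = 93025 mm.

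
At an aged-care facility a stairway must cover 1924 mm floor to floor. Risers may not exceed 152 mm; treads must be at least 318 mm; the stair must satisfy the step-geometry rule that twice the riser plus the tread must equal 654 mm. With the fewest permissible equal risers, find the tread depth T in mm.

At most 152 each: 1924/152 = 12.66, giving 13 risers.
Riser R = 1924 / 13 = 148 mm, within the 152 mm limit.
From 2R + T = 654: T = 654 − 296 = 358 mm.

358 mm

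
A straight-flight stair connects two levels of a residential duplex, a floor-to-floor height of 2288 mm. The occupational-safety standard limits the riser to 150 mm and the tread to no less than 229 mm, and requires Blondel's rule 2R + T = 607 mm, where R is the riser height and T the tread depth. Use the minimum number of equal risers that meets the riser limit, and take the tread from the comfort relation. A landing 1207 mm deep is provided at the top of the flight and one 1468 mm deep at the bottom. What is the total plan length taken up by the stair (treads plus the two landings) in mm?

2288 / 150 = 15.253 → round up to 16 risers.
R = 2288 ÷ 16 = 143 mm.
From 2R + T = 607: T = 607 − 286 = 321 mm.
Going = (16 − 1) × 321 = 4815 mm.
Enclosure = 4815 + 1207 + 1468 = 7490 mm.

7490 mm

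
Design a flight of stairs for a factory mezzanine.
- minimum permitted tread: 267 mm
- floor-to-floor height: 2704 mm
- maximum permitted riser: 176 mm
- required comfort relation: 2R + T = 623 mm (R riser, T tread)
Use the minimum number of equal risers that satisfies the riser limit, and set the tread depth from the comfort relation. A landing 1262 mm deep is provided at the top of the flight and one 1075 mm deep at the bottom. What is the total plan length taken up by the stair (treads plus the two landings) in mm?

6612 mm

2704 / 176 = 15.36, so 16 risers are needed.
R = 2704 ÷ 16 = 169 mm.
T = 623 − 2·169 = 285 mm, which satisfies the 267 mm minimum.
Treads = 16 − 1 = 15; going = 15 × 285 = 4275 mm.
Enclosure = 4275 + 1262 + 1075 = 6612 mm.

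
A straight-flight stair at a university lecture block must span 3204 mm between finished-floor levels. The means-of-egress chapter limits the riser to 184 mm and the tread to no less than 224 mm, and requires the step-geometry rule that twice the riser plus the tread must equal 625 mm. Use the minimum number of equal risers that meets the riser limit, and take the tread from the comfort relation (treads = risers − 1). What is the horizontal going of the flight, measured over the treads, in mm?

At most 184 each: 3204/184 = 17.41, giving 18 risers.
Each riser is 3204/18 = 178 mm (≤ 184 mm).
T = 625 − 2·178 = 269 mm, which satisfies the 224 mm minimum.
Treads = 18 − 1 = 17; going = 17 × 269 = 4573 mm.

4573 mm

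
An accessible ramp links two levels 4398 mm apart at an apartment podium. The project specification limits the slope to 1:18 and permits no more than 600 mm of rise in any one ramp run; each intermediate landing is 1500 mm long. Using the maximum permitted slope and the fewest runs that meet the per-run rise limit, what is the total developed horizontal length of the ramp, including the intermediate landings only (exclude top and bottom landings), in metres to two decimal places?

⌈4398/600⌉ = 8 ramp runs. That means 7 intermediate landings.
Ramp run (horizontal) at 1:18: 4398 × 18 = 79164 mm.
Intermediate landings: 7 × 1500 = 10500 mm.
Total developed length = 79164 + 10500 = 89664 mm.
= 89.66 m.

89.66 m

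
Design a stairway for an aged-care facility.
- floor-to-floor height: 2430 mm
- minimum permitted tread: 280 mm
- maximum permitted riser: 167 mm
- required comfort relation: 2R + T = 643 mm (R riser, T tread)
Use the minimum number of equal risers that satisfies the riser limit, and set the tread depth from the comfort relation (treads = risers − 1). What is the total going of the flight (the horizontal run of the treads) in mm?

⌈2430/167⌉ = 15 risers.
R = 2430 ÷ 15 = 162 mm.
Tread T = 643 − 2 × 162 = 319 mm (≥ 280 mm).
Treads = 15 − 1 = 14; going = 14 × 319 = 4466 mm.

4466 mm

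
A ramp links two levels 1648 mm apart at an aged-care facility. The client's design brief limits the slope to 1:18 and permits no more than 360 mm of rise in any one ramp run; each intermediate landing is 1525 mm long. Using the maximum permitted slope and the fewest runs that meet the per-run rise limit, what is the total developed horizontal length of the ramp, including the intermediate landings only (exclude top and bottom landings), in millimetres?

35764 mm

At most 360 each: 1648/360 = 4.58, giving 5 ramp runs. That means 4 intermediate landings.
Horizontal run for 1648 mm of rise at 1:18 is 1648 × 18 = 29664 mm.
Intermediate landings: 4 × 1525 = 6100 mm.
Developed length = 29664 + 6100 = 35764 mm.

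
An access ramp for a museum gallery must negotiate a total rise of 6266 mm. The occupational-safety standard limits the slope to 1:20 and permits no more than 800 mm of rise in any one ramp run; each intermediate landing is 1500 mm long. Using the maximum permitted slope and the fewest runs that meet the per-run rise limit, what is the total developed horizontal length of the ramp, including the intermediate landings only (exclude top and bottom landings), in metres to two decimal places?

135.82 m

At most 800 each: 6266/800 = 7.83, giving 8 ramp runs. That means 7 intermediate landings.
Horizontal run for 6266 mm of rise at 1:20 is 6266 × 20 = 125320 mm.
Intermediate landings: 7 × 1500 = 10500 mm.
Total developed length = 125320 + 10500 = 135820 mm.
= 135.82 m.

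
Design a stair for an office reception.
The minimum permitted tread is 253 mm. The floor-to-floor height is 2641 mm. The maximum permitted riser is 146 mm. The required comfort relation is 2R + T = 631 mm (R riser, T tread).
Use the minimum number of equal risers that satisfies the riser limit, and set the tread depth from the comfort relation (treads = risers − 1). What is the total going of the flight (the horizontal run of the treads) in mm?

6354 mm

2641 / 146 = 18.089 → round up to 19 risers.
Each riser is 2641/19 = 139 mm (≤ 146 mm).
From 2R + T = 631: T = 631 − 278 = 353 mm.
19 risers give 18 treads; going = 18 × 353 = 6354 mm.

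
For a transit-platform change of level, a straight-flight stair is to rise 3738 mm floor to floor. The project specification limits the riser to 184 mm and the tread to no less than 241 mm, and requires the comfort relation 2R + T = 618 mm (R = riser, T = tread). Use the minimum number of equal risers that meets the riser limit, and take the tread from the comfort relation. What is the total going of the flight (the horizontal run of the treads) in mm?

5240 mm

At most 184 each: 3738/184 = 20.32, giving 21 risers.
Riser R = 3738 / 21 = 178 mm, within the 184 mm limit.
T = 618 − 2·178 = 262 mm, which satisfies the 241 mm minimum.
21 risers give 20 treads; going = 20 × 262 = 5240 mm.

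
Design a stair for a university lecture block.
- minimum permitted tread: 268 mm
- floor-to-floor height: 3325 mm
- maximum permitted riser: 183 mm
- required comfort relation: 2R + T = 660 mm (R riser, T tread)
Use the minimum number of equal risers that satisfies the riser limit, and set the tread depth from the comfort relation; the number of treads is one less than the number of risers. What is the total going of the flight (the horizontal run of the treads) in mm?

5580 mm

⌈3325/183⌉ = 19 risers.
Riser R = 3325 / 19 = 175 mm, within the 183 mm limit.
From 2R + T = 660: T = 660 − 350 = 310 mm.
19 risers give 18 treads; going = 18 × 310 = 5580 mm.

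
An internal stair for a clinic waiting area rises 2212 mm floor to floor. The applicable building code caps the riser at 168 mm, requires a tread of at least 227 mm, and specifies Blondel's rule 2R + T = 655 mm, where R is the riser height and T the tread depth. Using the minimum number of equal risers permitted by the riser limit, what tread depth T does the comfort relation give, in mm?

339 mm

2212 / 168 = 13.17, so 14 risers are needed.
Riser R = 2212 / 14 = 158 mm, within the 168 mm limit.
Tread T = 655 − 2 × 158 = 339 mm (≥ 227 mm).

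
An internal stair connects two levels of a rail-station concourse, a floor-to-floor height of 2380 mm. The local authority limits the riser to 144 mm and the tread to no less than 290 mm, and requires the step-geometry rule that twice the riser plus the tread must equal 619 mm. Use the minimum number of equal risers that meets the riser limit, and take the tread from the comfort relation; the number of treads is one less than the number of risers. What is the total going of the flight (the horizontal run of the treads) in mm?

5424 mm

At most 144 each: 2380/144 = 16.53, giving 17 risers.
Each riser is 2380/17 = 140 mm (≤ 144 mm).
From 2R + T = 619: T = 619 − 280 = 339 mm.
Going = (17 − 1) × 339 = 5424 mm.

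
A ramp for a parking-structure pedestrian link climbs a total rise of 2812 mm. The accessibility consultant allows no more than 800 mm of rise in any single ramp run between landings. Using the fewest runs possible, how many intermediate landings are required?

At most 800 each: 2812/800 = 3.52, giving 4 ramp runs.
4 runs are separated by 3 intermediate landings.

3 intermediate landings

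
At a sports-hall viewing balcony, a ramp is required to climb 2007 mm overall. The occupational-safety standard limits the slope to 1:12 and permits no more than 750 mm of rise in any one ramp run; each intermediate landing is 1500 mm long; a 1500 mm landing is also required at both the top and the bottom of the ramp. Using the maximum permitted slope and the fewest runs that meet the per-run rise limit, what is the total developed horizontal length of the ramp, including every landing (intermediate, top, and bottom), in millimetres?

2007 / 750 = 2.676 → round up to 3 ramp runs. That means 2 intermediate landings.
Horizontal run for 2007 mm of rise at 1:12 is 2007 × 12 = 24084 mm.
2 intermediate landings contribute 2 × 1500 = 3000 mm.
Top and bottom landings: 2 × 1500 = 3000 mm.
Total = 24084 + 3000 + 3000 = 30084 mm.

30084 mm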